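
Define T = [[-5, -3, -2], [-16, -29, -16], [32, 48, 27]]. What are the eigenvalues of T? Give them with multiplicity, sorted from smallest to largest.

Characteristic polynomial: p(r) = r^3 + 7r^2 + 11r + 5 = (r + 1)^2(r + 5).
Roots (with multiplicity): -5, -1, -1.

-5, -1, -1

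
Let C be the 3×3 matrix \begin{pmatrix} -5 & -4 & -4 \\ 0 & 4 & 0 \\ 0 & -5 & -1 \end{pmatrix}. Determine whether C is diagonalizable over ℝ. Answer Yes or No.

Yes

Characteristic polynomial: p(μ) = μ^3 + 2μ^2 - 19μ - 20 = (μ - 4)(μ + 1)(μ + 5).
All 3 eigenvalues are distinct, so C is diagonalizable.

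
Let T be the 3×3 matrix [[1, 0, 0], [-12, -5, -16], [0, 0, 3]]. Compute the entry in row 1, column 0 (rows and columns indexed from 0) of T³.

Characteristic polynomial: μ^3 + μ^2 - 17μ + 15 = (μ - 3)(μ - 1)(μ + 5), so the eigenvalues are -5, 1, 3.
μ=1: eigenvector (1, -2, 0).
μ=-5: eigenvector (0, 1, 0).
μ=3: eigenvector (0, -2, 1).
P = [[1, 0, 0], [-2, 1, -2], [0, 0, 1]], D = diag(1, -5, 3), P⁻¹ = [[1, 0, 0], [2, 1, 2], [0, 0, 1]].
T³ = P·diag(1, -125, 27)·P⁻¹ = [[1, 0, 0], [-252, -125, -304], [0, 0, 27]].
The requested entry is -252.

-252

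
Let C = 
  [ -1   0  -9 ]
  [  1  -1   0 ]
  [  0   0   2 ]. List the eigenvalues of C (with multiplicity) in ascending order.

Characteristic polynomial: p(μ) = μ^3 - 3μ - 2 = (μ - 2)(μ + 1)^2.
Roots (with multiplicity): -1, -1, 2.

-1, -1, 2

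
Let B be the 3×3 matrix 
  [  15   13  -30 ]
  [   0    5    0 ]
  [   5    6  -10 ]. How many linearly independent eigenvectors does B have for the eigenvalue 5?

1

B − 5I = [[10, 13, -30], [0, 0, 0], [5, 6, -15]].
This matrix has rank 2, so its null space has dimension 3 − 2 = 1.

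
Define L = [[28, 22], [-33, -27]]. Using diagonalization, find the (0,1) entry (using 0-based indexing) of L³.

682

Characteristic polynomial: λ^2 - λ - 30 = (λ - 6)(λ + 5), so the eigenvalues are -5, 6.
λ=6: eigenvector (1, -1).
λ=-5: eigenvector (-2, 3).
P = [[1, -2], [-1, 3]], D = diag(6, -5), P⁻¹ = [[3, 2], [1, 1]].
L³ = P·diag(216, -125)·P⁻¹ = [[898, 682], [-1023, -807]].
The requested entry is 682.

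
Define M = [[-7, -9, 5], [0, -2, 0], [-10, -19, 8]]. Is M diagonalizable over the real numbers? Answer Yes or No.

No

Characteristic polynomial: p(t) = t^3 + t^2 - 8t - 12 = (t - 3)(t + 2)^2.
t = -2 has algebraic multiplicity 2; rank(M + 2I) = 2, so geometric multiplicity = 1.
Geometric multiplicity < algebraic multiplicity, so M is not diagonalizable.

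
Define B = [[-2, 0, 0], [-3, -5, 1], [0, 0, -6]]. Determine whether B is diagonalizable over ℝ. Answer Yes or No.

Yes

Characteristic polynomial: p(λ) = λ^3 + 13λ^2 + 52λ + 60 = (λ + 2)(λ + 5)(λ + 6).
All 3 eigenvalues are distinct, so B is diagonalizable.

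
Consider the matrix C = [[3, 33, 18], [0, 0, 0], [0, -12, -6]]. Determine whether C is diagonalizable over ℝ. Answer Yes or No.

Characteristic polynomial: p(λ) = λ^3 + 3λ^2 - 18λ = λ(λ - 3)(λ + 6).
All 3 eigenvalues are distinct, so C is diagonalizable.

Yes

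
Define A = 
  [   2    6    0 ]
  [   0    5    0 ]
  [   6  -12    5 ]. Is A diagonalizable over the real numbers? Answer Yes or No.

Yes

Characteristic polynomial: p(t) = t^3 - 12t^2 + 45t - 50 = (t - 5)^2(t - 2).
t = 5 has algebraic multiplicity 2; rank(A − 5I) = 1, so geometric multiplicity = 2.
Every eigenvalue has geometric = algebraic multiplicity, so A is diagonalizable.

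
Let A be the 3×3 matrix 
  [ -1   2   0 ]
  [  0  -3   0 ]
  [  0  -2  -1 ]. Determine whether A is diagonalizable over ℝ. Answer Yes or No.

Yes

Characteristic polynomial: p(μ) = μ^3 + 5μ^2 + 7μ + 3 = (μ + 1)^2(μ + 3).
μ = -1 has algebraic multiplicity 2; rank(A + 1I) = 1, so geometric multiplicity = 2.
Every eigenvalue has geometric = algebraic multiplicity, so A is diagonalizable.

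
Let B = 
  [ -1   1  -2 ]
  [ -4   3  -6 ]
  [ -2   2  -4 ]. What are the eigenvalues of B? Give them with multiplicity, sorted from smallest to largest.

-1, -1, 0

Characteristic polynomial: p(s) = s^3 + 2s^2 + s = s(s + 1)^2.
Roots (with multiplicity): -1, -1, 0.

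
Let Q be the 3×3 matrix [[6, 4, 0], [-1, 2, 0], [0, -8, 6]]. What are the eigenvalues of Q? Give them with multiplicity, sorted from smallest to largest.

Characteristic polynomial: p(λ) = λ^3 - 14λ^2 + 64λ - 96 = (λ - 6)(λ - 4)^2.
Roots (with multiplicity): 4, 4, 6.

4, 4, 6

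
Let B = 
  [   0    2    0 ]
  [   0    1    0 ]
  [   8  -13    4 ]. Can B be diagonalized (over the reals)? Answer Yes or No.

Yes

Characteristic polynomial: p(μ) = μ^3 - 5μ^2 + 4μ = μ(μ - 4)(μ - 1).
All 3 eigenvalues are distinct, so B is diagonalizable.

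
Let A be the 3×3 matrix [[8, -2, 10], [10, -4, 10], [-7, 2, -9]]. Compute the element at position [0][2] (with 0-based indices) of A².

Characteristic polynomial: μ^3 + 5μ^2 + 2μ - 8 = (μ - 1)(μ + 2)(μ + 4), so the eigenvalues are -4, -2, 1.
μ=-2: eigenvector (1, 0, -1).
μ=-4: eigenvector (1, 1, -1).
μ=1: eigenvector (2, 2, -1).
P = [[1, 1, 2], [0, 1, 2], [-1, -1, -1]], D = diag(-2, -4, 1), P⁻¹ = [[1, -1, 0], [-2, 1, -2], [1, 0, 1]].
A² = P·diag(4, 16, 1)·P⁻¹ = [[-26, 12, -30], [-30, 16, -30], [27, -12, 31]].
The requested entry is -30.

-30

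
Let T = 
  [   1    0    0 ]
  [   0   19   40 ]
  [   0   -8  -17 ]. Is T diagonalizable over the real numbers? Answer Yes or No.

Yes

Characteristic polynomial: p(λ) = λ^3 - 3λ^2 - λ + 3 = (λ - 3)(λ - 1)(λ + 1).
All 3 eigenvalues are distinct, so T is diagonalizable.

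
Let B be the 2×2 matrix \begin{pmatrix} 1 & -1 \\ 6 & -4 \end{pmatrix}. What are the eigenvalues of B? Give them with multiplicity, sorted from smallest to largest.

-2, -1

Characteristic polynomial: p(μ) = μ^2 + 3μ + 2 = (μ + 1)(μ + 2).
Roots (with multiplicity): -2, -1.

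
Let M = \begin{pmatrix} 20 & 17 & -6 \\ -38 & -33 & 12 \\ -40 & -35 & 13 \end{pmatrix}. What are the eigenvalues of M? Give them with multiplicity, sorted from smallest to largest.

Characteristic polynomial: p(μ) = μ^3 - 3μ + 2 = (μ - 1)^2(μ + 2).
Roots (with multiplicity): -2, 1, 1.

-2, 1, 1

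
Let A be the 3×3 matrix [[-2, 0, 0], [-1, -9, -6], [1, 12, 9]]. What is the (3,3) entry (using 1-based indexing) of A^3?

Characteristic polynomial: λ^3 + 2λ^2 - 9λ - 18 = (λ - 3)(λ + 2)(λ + 3), so the eigenvalues are -3, -2, 3.
λ=3: eigenvector (0, -1, 2).
λ=-2: eigenvector (1, -1, 1).
λ=-3: eigenvector (0, -1, 1).
P = [[0, 1, 0], [-1, -1, -1], [2, 1, 1]], D = diag(3, -2, -3), P⁻¹ = [[0, 1, 1], [1, 0, 0], [-1, -2, -1]].
A³ = P·diag(27, -8, -27)·P⁻¹ = [[-8, 0, 0], [-19, -81, -54], [19, 108, 81]].
The requested entry is 81.

81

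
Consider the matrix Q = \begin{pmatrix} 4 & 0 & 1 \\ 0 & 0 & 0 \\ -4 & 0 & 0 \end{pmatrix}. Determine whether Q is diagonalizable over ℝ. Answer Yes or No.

Characteristic polynomial: p(s) = s^3 - 4s^2 + 4s = s(s - 2)^2.
s = 2 has algebraic multiplicity 2; rank(Q − 2I) = 2, so geometric multiplicity = 1.
Geometric multiplicity < algebraic multiplicity, so Q is not diagonalizable.

No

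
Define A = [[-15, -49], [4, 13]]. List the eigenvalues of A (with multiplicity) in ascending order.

Characteristic polynomial: p(λ) = λ^2 + 2λ + 1 = (λ + 1)^2.
Roots (with multiplicity): -1, -1.

-1, -1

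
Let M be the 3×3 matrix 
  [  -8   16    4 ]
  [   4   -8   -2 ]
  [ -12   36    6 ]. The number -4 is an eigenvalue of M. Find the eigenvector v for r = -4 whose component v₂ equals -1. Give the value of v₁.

M + 4I = [[-4, 16, 4], [4, -4, -2], [-12, 36, 10]].
Solving (M + 4I)v = 0 gives the eigenspace spanned by (2, -1, 6).
With v₂ = -1, v = (2, -1, 6), so v₁ = 2.

2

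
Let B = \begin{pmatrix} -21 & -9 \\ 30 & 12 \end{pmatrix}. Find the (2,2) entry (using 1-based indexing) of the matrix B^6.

Characteristic polynomial: λ^2 + 9λ + 18 = (λ + 3)(λ + 6), so the eigenvalues are -6, -3.
λ=-6: eigenvector (3, -5).
λ=-3: eigenvector (1, -2).
P = [[3, 1], [-5, -2]], D = diag(-6, -3), P⁻¹ = [[2, 1], [-5, -3]].
B⁶ = P·diag(46656, 729)·P⁻¹ = [[276291, 137781], [-459270, -228906]].
The requested entry is -228906.

-228906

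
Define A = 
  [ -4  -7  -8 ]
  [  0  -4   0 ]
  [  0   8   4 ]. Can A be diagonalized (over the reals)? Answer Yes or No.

No

Characteristic polynomial: p(s) = s^3 + 4s^2 - 16s - 64 = (s - 4)(s + 4)^2.
s = -4 has algebraic multiplicity 2; rank(A + 4I) = 2, so geometric multiplicity = 1.
Geometric multiplicity < algebraic multiplicity, so A is not diagonalizable.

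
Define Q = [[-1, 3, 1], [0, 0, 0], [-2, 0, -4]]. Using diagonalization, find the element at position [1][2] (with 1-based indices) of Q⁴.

33

Characteristic polynomial: s^3 + 5s^2 + 6s = s(s + 2)(s + 3), so the eigenvalues are -3, -2, 0.
s=-2: eigenvector (1, 0, -1).
s=0: eigenvector (2, 1, -1).
s=-3: eigenvector (-1, 0, 2).
P = [[1, 2, -1], [0, 1, 0], [-1, -1, 2]], D = diag(-2, 0, -3), P⁻¹ = [[2, -3, 1], [0, 1, 0], [1, -1, 1]].
Q⁴ = P·diag(16, 0, 81)·P⁻¹ = [[-49, 33, -65], [0, 0, 0], [130, -114, 146]].
The requested entry is 33.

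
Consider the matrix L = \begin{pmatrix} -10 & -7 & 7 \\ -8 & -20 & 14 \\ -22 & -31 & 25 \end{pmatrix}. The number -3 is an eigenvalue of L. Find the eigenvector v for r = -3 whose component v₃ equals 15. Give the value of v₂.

L + 3I = [[-7, -7, 7], [-8, -17, 14], [-22, -31, 28]].
Solving (L + 3I)v = 0 gives the eigenspace spanned by (5, 10, 15).
With v₃ = 15, v = (5, 10, 15), so v₂ = 10.

10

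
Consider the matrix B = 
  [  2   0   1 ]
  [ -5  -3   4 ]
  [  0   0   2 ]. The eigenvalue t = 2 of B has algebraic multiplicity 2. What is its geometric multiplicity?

B − 2I = [[0, 0, 1], [-5, -5, 4], [0, 0, 0]].
This matrix has rank 2, so its null space has dimension 3 − 2 = 1.

1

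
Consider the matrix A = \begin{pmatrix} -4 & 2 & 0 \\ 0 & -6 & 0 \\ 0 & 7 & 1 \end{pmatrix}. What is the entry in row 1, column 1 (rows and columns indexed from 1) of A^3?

-64

Characteristic polynomial: s^3 + 9s^2 + 14s - 24 = (s - 1)(s + 4)(s + 6), so the eigenvalues are -6, -4, 1.
s=1: eigenvector (0, 0, 1).
s=-4: eigenvector (1, 0, 0).
s=-6: eigenvector (1, -1, 1).
P = [[0, 1, 1], [0, 0, -1], [1, 0, 1]], D = diag(1, -4, -6), P⁻¹ = [[0, 1, 1], [1, 1, 0], [0, -1, 0]].
A³ = P·diag(1, -64, -216)·P⁻¹ = [[-64, 152, 0], [0, -216, 0], [0, 217, 1]].
The requested entry is -64.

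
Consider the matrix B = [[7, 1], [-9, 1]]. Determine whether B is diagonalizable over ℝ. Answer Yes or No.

Characteristic polynomial: p(λ) = λ^2 - 8λ + 16 = (λ - 4)^2.
λ = 4 has algebraic multiplicity 2; rank(B − 4I) = 1, so geometric multiplicity = 1.
Geometric multiplicity < algebraic multiplicity, so B is not diagonalizable.

No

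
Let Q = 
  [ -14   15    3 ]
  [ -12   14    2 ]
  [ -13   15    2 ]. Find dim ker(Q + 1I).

1

Q + 1I = [[-13, 15, 3], [-12, 15, 2], [-13, 15, 3]].
This matrix has rank 2, so its null space has dimension 3 − 2 = 1.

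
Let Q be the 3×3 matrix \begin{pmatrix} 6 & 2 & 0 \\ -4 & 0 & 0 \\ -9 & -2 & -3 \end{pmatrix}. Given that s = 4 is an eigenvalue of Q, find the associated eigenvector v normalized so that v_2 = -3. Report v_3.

-3

Q − 4I = [[2, 2, 0], [-4, -4, 0], [-9, -2, -7]].
Solving (Q − 4I)v = 0 gives the eigenspace spanned by (3, -3, -3).
With v_2 = -3, v = (3, -3, -3), so v_3 = -3.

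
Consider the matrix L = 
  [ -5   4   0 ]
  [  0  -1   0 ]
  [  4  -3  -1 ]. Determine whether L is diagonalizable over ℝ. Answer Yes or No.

Characteristic polynomial: p(s) = s^3 + 7s^2 + 11s + 5 = (s + 1)^2(s + 5).
s = -1 has algebraic multiplicity 2; rank(L + 1I) = 2, so geometric multiplicity = 1.
Geometric multiplicity < algebraic multiplicity, so L is not diagonalizable.

No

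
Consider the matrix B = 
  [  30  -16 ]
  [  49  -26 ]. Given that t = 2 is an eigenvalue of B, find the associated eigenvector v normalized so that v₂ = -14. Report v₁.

-8

B − 2I = [[28, -16], [49, -28]].
Solving (B − 2I)v = 0 gives the eigenspace spanned by (-8, -14).
With v₂ = -14, v = (-8, -14), so v₁ = -8.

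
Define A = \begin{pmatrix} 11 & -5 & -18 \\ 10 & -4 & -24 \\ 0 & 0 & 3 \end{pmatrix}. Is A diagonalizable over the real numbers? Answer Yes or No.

Yes

Characteristic polynomial: p(s) = s^3 - 10s^2 + 27s - 18 = (s - 6)(s - 3)(s - 1).
All 3 eigenvalues are distinct, so A is diagonalizable.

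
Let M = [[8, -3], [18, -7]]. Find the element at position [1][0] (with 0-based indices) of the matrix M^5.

198

Characteristic polynomial: t^2 - t - 2 = (t - 2)(t + 1), so the eigenvalues are -1, 2.
t=-1: eigenvector (1, 3).
t=2: eigenvector (-1, -2).
P = [[1, -1], [3, -2]], D = diag(-1, 2), P⁻¹ = [[-2, 1], [-3, 1]].
M⁵ = P·diag(-1, 32)·P⁻¹ = [[98, -33], [198, -67]].
The requested entry is 198.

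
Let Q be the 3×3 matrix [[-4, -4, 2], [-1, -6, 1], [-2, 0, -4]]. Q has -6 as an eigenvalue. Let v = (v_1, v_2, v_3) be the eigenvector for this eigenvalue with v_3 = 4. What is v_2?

4

Q + 6I = [[2, -4, 2], [-1, 0, 1], [-2, 0, 2]].
Solving (Q + 6I)v = 0 gives the eigenspace spanned by (4, 4, 4).
With v_3 = 4, v = (4, 4, 4), so v_2 = 4.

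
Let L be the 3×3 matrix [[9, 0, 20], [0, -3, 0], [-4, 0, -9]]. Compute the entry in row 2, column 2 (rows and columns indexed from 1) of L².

Characteristic polynomial: s^3 + 3s^2 - s - 3 = (s - 1)(s + 1)(s + 3), so the eigenvalues are -3, -1, 1.
s=-3: eigenvector (0, 1, 0).
s=1: eigenvector (5, 0, -2).
s=-1: eigenvector (-2, 0, 1).
P = [[0, 5, -2], [1, 0, 0], [0, -2, 1]], D = diag(-3, 1, -1), P⁻¹ = [[0, 1, 0], [1, 0, 2], [2, 0, 5]].
L² = P·diag(9, 1, 1)·P⁻¹ = [[1, 0, 0], [0, 9, 0], [0, 0, 1]].
The requested entry is 9.

9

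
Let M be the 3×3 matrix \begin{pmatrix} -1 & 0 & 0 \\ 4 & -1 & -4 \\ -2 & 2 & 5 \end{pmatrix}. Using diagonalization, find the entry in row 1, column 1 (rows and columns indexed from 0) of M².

-7

Characteristic polynomial: r^3 - 3r^2 - r + 3 = (r - 3)(r - 1)(r + 1), so the eigenvalues are -1, 1, 3.
r=-1: eigenvector (1, -2, 1).
r=1: eigenvector (0, -2, 1).
r=3: eigenvector (0, -1, 1).
P = [[1, 0, 0], [-2, -2, -1], [1, 1, 1]], D = diag(-1, 1, 3), P⁻¹ = [[1, 0, 0], [-1, -1, -1], [0, 1, 2]].
M² = P·diag(1, 1, 9)·P⁻¹ = [[1, 0, 0], [0, -7, -16], [0, 8, 17]].
The requested entry is -7.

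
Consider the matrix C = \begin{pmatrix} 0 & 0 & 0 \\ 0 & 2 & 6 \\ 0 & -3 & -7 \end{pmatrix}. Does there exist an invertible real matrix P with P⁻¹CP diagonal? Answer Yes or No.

Yes

Characteristic polynomial: p(μ) = μ^3 + 5μ^2 + 4μ = μ(μ + 1)(μ + 4).
All 3 eigenvalues are distinct, so C is diagonalizable.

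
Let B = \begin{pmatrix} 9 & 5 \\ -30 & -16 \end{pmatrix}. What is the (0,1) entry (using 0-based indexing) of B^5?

Characteristic polynomial: μ^2 + 7μ + 6 = (μ + 1)(μ + 6), so the eigenvalues are -6, -1.
μ=-6: eigenvector (1, -3).
μ=-1: eigenvector (1, -2).
P = [[1, 1], [-3, -2]], D = diag(-6, -1), P⁻¹ = [[-2, -1], [3, 1]].
B⁵ = P·diag(-7776, -1)·P⁻¹ = [[15549, 7775], [-46650, -23326]].
The requested entry is 7775.

7775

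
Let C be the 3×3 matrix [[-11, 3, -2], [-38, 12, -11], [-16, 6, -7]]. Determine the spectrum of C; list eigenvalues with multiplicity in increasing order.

-3, -3, 0

Characteristic polynomial: p(t) = t^3 + 6t^2 + 9t = t(t + 3)^2.
Roots (with multiplicity): -3, -3, 0.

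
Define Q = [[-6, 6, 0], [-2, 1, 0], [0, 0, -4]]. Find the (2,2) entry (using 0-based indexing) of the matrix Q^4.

256

Characteristic polynomial: λ^3 + 9λ^2 + 26λ + 24 = (λ + 2)(λ + 3)(λ + 4), so the eigenvalues are -4, -3, -2.
λ=-2: eigenvector (-3, -2, 0).
λ=-4: eigenvector (0, 0, 1).
λ=-3: eigenvector (2, 1, 0).
P = [[-3, 0, 2], [-2, 0, 1], [0, 1, 0]], D = diag(-2, -4, -3), P⁻¹ = [[1, -2, 0], [0, 0, 1], [2, -3, 0]].
Q⁴ = P·diag(16, 256, 81)·P⁻¹ = [[276, -390, 0], [130, -179, 0], [0, 0, 256]].
The requested entry is 256.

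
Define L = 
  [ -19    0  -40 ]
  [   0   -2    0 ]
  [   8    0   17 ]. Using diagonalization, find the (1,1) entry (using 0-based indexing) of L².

4

Characteristic polynomial: t^3 + 4t^2 + t - 6 = (t - 1)(t + 2)(t + 3), so the eigenvalues are -3, -2, 1.
t=-3: eigenvector (5, 0, -2).
t=-2: eigenvector (0, 1, 0).
t=1: eigenvector (-2, 0, 1).
P = [[5, 0, -2], [0, 1, 0], [-2, 0, 1]], D = diag(-3, -2, 1), P⁻¹ = [[1, 0, 2], [0, 1, 0], [2, 0, 5]].
L² = P·diag(9, 4, 1)·P⁻¹ = [[41, 0, 80], [0, 4, 0], [-16, 0, -31]].
The requested entry is 4.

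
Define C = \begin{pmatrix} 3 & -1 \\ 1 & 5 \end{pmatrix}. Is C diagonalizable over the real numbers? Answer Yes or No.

Characteristic polynomial: p(s) = s^2 - 8s + 16 = (s - 4)^2.
s = 4 has algebraic multiplicity 2; rank(C − 4I) = 1, so geometric multiplicity = 1.
Geometric multiplicity < algebraic multiplicity, so C is not diagonalizable.

No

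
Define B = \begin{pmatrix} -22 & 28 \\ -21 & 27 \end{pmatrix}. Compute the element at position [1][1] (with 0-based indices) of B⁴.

Characteristic polynomial: r^2 - 5r - 6 = (r - 6)(r + 1), so the eigenvalues are -1, 6.
r=-1: eigenvector (4, 3).
r=6: eigenvector (1, 1).
P = [[4, 1], [3, 1]], D = diag(-1, 6), P⁻¹ = [[1, -1], [-3, 4]].
B⁴ = P·diag(1, 1296)·P⁻¹ = [[-3884, 5180], [-3885, 5181]].
The requested entry is 5181.

5181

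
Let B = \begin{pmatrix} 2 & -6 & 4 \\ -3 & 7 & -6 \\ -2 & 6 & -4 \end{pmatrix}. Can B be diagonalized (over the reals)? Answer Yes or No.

Yes

Characteristic polynomial: p(r) = r^3 - 5r^2 + 4r = r(r - 4)(r - 1).
All 3 eigenvalues are distinct, so B is diagonalizable.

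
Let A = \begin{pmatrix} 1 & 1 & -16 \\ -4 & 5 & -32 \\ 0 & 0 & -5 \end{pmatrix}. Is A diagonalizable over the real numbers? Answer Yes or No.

No

Characteristic polynomial: p(μ) = μ^3 - μ^2 - 21μ + 45 = (μ - 3)^2(μ + 5).
μ = 3 has algebraic multiplicity 2; rank(A − 3I) = 2, so geometric multiplicity = 1.
Geometric multiplicity < algebraic multiplicity, so A is not diagonalizable.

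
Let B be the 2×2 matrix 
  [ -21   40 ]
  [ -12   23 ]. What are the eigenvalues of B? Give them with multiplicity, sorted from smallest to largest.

Characteristic polynomial: p(λ) = λ^2 - 2λ - 3 = (λ - 3)(λ + 1).
Roots (with multiplicity): -1, 3.

-1, 3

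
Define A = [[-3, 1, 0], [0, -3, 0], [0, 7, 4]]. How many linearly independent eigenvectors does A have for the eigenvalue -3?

A + 3I = [[0, 1, 0], [0, 0, 0], [0, 7, 7]].
This matrix has rank 2, so its null space has dimension 3 − 2 = 1.

1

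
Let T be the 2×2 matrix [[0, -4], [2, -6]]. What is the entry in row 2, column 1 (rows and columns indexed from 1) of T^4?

-240

Characteristic polynomial: s^2 + 6s + 8 = (s + 2)(s + 4), so the eigenvalues are -4, -2.
s=-2: eigenvector (2, 1).
s=-4: eigenvector (1, 1).
P = [[2, 1], [1, 1]], D = diag(-2, -4), P⁻¹ = [[1, -1], [-1, 2]].
T⁴ = P·diag(16, 256)·P⁻¹ = [[-224, 480], [-240, 496]].
The requested entry is -240.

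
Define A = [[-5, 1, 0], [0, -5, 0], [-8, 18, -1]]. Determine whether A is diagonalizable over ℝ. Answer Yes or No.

No

Characteristic polynomial: p(s) = s^3 + 11s^2 + 35s + 25 = (s + 1)(s + 5)^2.
s = -5 has algebraic multiplicity 2; rank(A + 5I) = 2, so geometric multiplicity = 1.
Geometric multiplicity < algebraic multiplicity, so A is not diagonalizable.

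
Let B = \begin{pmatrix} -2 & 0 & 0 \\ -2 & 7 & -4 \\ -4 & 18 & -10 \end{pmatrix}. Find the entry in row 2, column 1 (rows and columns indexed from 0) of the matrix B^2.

Characteristic polynomial: r^3 + 5r^2 + 8r + 4 = (r + 1)(r + 2)^2, so the eigenvalues are -2, -2, -1.
r=-2: eigenvector (-3, 2, 6).
r=-1: eigenvector (0, 1, 2).
r=-2: eigenvector (-2, 0, 1).
P = [[-3, 0, -2], [2, 1, 0], [6, 2, 1]], D = diag(-2, -1, -2), P⁻¹ = [[1, -4, 2], [-2, 9, -4], [-2, 6, -3]].
B² = P·diag(4, 1, 4)·P⁻¹ = [[4, 0, 0], [6, -23, 12], [12, -54, 28]].
The requested entry is -54.

-54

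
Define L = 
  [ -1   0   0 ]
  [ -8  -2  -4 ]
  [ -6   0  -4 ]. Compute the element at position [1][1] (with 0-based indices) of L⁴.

Characteristic polynomial: r^3 + 7r^2 + 14r + 8 = (r + 1)(r + 2)(r + 4), so the eigenvalues are -4, -2, -1.
r=-1: eigenvector (1, 0, -2).
r=-2: eigenvector (0, 1, 0).
r=-4: eigenvector (0, 2, 1).
P = [[1, 0, 0], [0, 1, 2], [-2, 0, 1]], D = diag(-1, -2, -4), P⁻¹ = [[1, 0, 0], [-4, 1, -2], [2, 0, 1]].
L⁴ = P·diag(1, 16, 256)·P⁻¹ = [[1, 0, 0], [960, 16, 480], [510, 0, 256]].
The requested entry is 16.

16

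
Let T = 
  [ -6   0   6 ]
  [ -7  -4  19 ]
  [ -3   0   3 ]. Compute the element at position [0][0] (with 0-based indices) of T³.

-54

Characteristic polynomial: r^3 + 7r^2 + 12r = r(r + 3)(r + 4), so the eigenvalues are -4, -3, 0.
r=0: eigenvector (1, 3, 1).
r=-4: eigenvector (0, 1, 0).
r=-3: eigenvector (-2, -5, -1).
P = [[1, 0, -2], [3, 1, -5], [1, 0, -1]], D = diag(0, -4, -3), P⁻¹ = [[-1, 0, 2], [-2, 1, -1], [-1, 0, 1]].
T³ = P·diag(0, -64, -27)·P⁻¹ = [[-54, 0, 54], [-7, -64, 199], [-27, 0, 27]].
The requested entry is -54.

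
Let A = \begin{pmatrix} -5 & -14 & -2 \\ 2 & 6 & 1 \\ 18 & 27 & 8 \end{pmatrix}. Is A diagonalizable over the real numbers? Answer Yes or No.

Characteristic polynomial: p(r) = r^3 - 9r^2 + 15r + 25 = (r - 5)^2(r + 1).
r = 5 has algebraic multiplicity 2; rank(A − 5I) = 2, so geometric multiplicity = 1.
Geometric multiplicity < algebraic multiplicity, so A is not diagonalizable.

No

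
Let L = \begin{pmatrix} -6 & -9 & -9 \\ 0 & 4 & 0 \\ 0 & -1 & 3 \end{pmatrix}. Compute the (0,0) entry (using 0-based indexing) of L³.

Characteristic polynomial: r^3 - r^2 - 30r + 72 = (r - 4)(r - 3)(r + 6), so the eigenvalues are -6, 3, 4.
r=-6: eigenvector (1, 0, 0).
r=4: eigenvector (0, 1, -1).
r=3: eigenvector (-1, 0, 1).
P = [[1, 0, -1], [0, 1, 0], [0, -1, 1]], D = diag(-6, 4, 3), P⁻¹ = [[1, 1, 1], [0, 1, 0], [0, 1, 1]].
L³ = P·diag(-216, 64, 27)·P⁻¹ = [[-216, -243, -243], [0, 64, 0], [0, -37, 27]].
The requested entry is -216.

-216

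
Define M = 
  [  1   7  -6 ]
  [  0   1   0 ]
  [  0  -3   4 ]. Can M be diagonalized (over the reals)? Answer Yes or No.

No

Characteristic polynomial: p(μ) = μ^3 - 6μ^2 + 9μ - 4 = (μ - 4)(μ - 1)^2.
μ = 1 has algebraic multiplicity 2; rank(M − 1I) = 2, so geometric multiplicity = 1.
Geometric multiplicity < algebraic multiplicity, so M is not diagonalizable.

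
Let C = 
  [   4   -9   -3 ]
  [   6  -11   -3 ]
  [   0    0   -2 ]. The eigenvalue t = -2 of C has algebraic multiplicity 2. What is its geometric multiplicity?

C + 2I = [[6, -9, -3], [6, -9, -3], [0, 0, 0]].
This matrix has rank 1, so its null space has dimension 3 − 1 = 2.

2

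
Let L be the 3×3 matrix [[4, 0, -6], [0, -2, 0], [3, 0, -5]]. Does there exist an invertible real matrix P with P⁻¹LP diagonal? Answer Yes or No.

Yes

Characteristic polynomial: p(t) = t^3 + 3t^2 - 4 = (t - 1)(t + 2)^2.
t = -2 has algebraic multiplicity 2; rank(L + 2I) = 1, so geometric multiplicity = 2.
Every eigenvalue has geometric = algebraic multiplicity, so L is diagonalizable.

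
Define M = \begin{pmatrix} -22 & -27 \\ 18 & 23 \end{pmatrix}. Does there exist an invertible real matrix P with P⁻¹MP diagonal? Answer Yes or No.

Characteristic polynomial: p(λ) = λ^2 - λ - 20 = (λ - 5)(λ + 4).
All 2 eigenvalues are distinct, so M is diagonalizable.

Yes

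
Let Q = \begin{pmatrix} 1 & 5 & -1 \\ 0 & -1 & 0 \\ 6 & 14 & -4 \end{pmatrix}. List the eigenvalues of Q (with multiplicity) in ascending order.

-2, -1, -1

Characteristic polynomial: p(r) = r^3 + 4r^2 + 5r + 2 = (r + 1)^2(r + 2).
Roots (with multiplicity): -2, -1, -1.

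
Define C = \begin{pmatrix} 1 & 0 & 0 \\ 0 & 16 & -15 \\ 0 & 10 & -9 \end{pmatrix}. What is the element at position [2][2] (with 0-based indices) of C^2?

-69

Characteristic polynomial: r^3 - 8r^2 + 13r - 6 = (r - 6)(r - 1)^2, so the eigenvalues are 1, 1, 6.
r=1: eigenvector (1, 0, 0).
r=6: eigenvector (0, 3, 2).
r=1: eigenvector (2, 1, 1).
P = [[1, 0, 2], [0, 3, 1], [0, 2, 1]], D = diag(1, 6, 1), P⁻¹ = [[1, 4, -6], [0, 1, -1], [0, -2, 3]].
C² = P·diag(1, 36, 1)·P⁻¹ = [[1, 0, 0], [0, 106, -105], [0, 70, -69]].
The requested entry is -69.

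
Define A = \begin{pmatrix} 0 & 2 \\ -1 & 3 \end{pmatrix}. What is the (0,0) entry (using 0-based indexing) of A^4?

Characteristic polynomial: s^2 - 3s + 2 = (s - 2)(s - 1), so the eigenvalues are 1, 2.
s=1: eigenvector (2, 1).
s=2: eigenvector (1, 1).
P = [[2, 1], [1, 1]], D = diag(1, 2), P⁻¹ = [[1, -1], [-1, 2]].
A⁴ = P·diag(1, 16)·P⁻¹ = [[-14, 30], [-15, 31]].
The requested entry is -14.

-14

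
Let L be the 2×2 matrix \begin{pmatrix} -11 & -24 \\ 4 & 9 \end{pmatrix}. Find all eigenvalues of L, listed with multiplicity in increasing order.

-3, 1

Characteristic polynomial: p(μ) = μ^2 + 2μ - 3 = (μ - 1)(μ + 3).
Roots (with multiplicity): -3, 1.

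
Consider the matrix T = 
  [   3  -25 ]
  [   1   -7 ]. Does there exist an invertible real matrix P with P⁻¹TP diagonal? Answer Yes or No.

No

Characteristic polynomial: p(r) = r^2 + 4r + 4 = (r + 2)^2.
r = -2 has algebraic multiplicity 2; rank(T + 2I) = 1, so geometric multiplicity = 1.
Geometric multiplicity < algebraic multiplicity, so T is not diagonalizable.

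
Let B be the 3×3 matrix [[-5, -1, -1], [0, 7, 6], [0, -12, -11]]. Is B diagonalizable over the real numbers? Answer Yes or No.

No

Characteristic polynomial: p(μ) = μ^3 + 9μ^2 + 15μ - 25 = (μ - 1)(μ + 5)^2.
μ = -5 has algebraic multiplicity 2; rank(B + 5I) = 2, so geometric multiplicity = 1.
Geometric multiplicity < algebraic multiplicity, so B is not diagonalizable.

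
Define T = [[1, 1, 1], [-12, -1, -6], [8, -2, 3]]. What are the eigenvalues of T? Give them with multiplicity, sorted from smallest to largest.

Characteristic polynomial: p(λ) = λ^3 - 3λ^2 - 9λ - 5 = (λ - 5)(λ + 1)^2.
Roots (with multiplicity): -1, -1, 5.

-1, -1, 5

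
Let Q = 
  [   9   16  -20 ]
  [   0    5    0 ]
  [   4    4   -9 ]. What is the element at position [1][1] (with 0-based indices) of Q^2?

25

Characteristic polynomial: t^3 - 5t^2 - t + 5 = (t - 5)(t - 1)(t + 1), so the eigenvalues are -1, 1, 5.
t=-1: eigenvector (2, 0, 1).
t=5: eigenvector (6, 1, 2).
t=1: eigenvector (5, 0, 2).
P = [[2, 6, 5], [0, 1, 0], [1, 2, 2]], D = diag(-1, 5, 1), P⁻¹ = [[-2, 2, 5], [0, 1, 0], [1, -2, -2]].
Q² = P·diag(1, 25, 1)·P⁻¹ = [[1, 144, 0], [0, 25, 0], [0, 48, 1]].
The requested entry is 25.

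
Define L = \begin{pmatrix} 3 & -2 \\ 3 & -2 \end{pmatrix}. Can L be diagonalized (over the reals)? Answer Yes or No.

Yes

Characteristic polynomial: p(s) = s^2 - s = s(s - 1).
All 2 eigenvalues are distinct, so L is diagonalizable.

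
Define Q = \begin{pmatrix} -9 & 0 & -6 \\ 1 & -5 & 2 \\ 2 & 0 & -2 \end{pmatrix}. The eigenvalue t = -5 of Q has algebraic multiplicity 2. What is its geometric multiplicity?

Q + 5I = [[-4, 0, -6], [1, 0, 2], [2, 0, 3]].
This matrix has rank 2, so its null space has dimension 3 − 2 = 1.

1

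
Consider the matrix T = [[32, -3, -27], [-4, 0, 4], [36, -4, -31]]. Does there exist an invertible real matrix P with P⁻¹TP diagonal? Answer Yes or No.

No

Characteristic polynomial: p(λ) = λ^3 - λ^2 - 16λ - 20 = (λ - 5)(λ + 2)^2.
λ = -2 has algebraic multiplicity 2; rank(T + 2I) = 2, so geometric multiplicity = 1.
Geometric multiplicity < algebraic multiplicity, so T is not diagonalizable.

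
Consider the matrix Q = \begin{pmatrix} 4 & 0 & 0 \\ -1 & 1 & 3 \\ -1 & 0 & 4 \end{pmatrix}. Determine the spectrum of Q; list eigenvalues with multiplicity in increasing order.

1, 4, 4

Characteristic polynomial: p(μ) = μ^3 - 9μ^2 + 24μ - 16 = (μ - 4)^2(μ - 1).
Roots (with multiplicity): 1, 4, 4.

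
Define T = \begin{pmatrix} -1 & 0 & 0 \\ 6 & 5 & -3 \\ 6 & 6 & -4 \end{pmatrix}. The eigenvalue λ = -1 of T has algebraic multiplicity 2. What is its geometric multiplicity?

T + 1I = [[0, 0, 0], [6, 6, -3], [6, 6, -3]].
This matrix has rank 1, so its null space has dimension 3 − 1 = 2.

2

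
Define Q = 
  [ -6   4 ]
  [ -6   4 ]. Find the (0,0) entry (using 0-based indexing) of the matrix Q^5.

-96

Characteristic polynomial: r^2 + 2r = r(r + 2), so the eigenvalues are -2, 0.
r=0: eigenvector (-2, -3).
r=-2: eigenvector (1, 1).
P = [[-2, 1], [-3, 1]], D = diag(0, -2), P⁻¹ = [[1, -1], [3, -2]].
Q⁵ = P·diag(0, -32)·P⁻¹ = [[-96, 64], [-96, 64]].
The requested entry is -96.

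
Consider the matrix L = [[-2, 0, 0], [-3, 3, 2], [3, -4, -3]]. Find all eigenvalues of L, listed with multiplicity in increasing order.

-2, -1, 1

Characteristic polynomial: p(μ) = μ^3 + 2μ^2 - μ - 2 = (μ - 1)(μ + 1)(μ + 2).
Roots (with multiplicity): -2, -1, 1.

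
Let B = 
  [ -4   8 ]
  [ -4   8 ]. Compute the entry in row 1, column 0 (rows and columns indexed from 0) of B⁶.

-4096

Characteristic polynomial: λ^2 - 4λ = λ(λ - 4), so the eigenvalues are 0, 4.
λ=4: eigenvector (1, 1).
λ=0: eigenvector (-2, -1).
P = [[1, -2], [1, -1]], D = diag(4, 0), P⁻¹ = [[-1, 2], [-1, 1]].
B⁶ = P·diag(4096, 0)·P⁻¹ = [[-4096, 8192], [-4096, 8192]].
The requested entry is -4096.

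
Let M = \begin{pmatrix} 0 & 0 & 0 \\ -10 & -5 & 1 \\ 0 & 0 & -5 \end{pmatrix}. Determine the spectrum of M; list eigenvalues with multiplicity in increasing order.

Characteristic polynomial: p(λ) = λ^3 + 10λ^2 + 25λ = λ(λ + 5)^2.
Roots (with multiplicity): -5, -5, 0.

-5, -5, 0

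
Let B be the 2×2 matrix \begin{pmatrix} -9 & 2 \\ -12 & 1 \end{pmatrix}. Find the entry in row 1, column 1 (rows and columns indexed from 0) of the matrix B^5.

5521

Characteristic polynomial: r^2 + 8r + 15 = (r + 3)(r + 5), so the eigenvalues are -5, -3.
r=-5: eigenvector (-1, -2).
r=-3: eigenvector (-1, -3).
P = [[-1, -1], [-2, -3]], D = diag(-5, -3), P⁻¹ = [[-3, 1], [2, -1]].
B⁵ = P·diag(-3125, -243)·P⁻¹ = [[-8889, 2882], [-17292, 5521]].
The requested entry is 5521.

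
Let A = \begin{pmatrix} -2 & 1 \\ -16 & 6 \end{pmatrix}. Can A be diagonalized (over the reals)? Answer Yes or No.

No

Characteristic polynomial: p(λ) = λ^2 - 4λ + 4 = (λ - 2)^2.
λ = 2 has algebraic multiplicity 2; rank(A − 2I) = 1, so geometric multiplicity = 1.
Geometric multiplicity < algebraic multiplicity, so A is not diagonalizable.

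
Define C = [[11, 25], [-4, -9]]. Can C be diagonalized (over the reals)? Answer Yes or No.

No

Characteristic polynomial: p(μ) = μ^2 - 2μ + 1 = (μ - 1)^2.
μ = 1 has algebraic multiplicity 2; rank(C − 1I) = 1, so geometric multiplicity = 1.
Geometric multiplicity < algebraic multiplicity, so C is not diagonalizable.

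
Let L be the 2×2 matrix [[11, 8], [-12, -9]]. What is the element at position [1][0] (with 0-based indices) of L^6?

Characteristic polynomial: λ^2 - 2λ - 3 = (λ - 3)(λ + 1), so the eigenvalues are -1, 3.
λ=3: eigenvector (-1, 1).
λ=-1: eigenvector (-2, 3).
P = [[-1, -2], [1, 3]], D = diag(3, -1), P⁻¹ = [[-3, -2], [1, 1]].
L⁶ = P·diag(729, 1)·P⁻¹ = [[2185, 1456], [-2184, -1455]].
The requested entry is -2184.

-2184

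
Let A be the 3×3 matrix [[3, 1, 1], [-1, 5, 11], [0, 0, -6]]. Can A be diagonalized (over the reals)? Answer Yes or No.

No

Characteristic polynomial: p(r) = r^3 - 2r^2 - 32r + 96 = (r - 4)^2(r + 6).
r = 4 has algebraic multiplicity 2; rank(A − 4I) = 2, so geometric multiplicity = 1.
Geometric multiplicity < algebraic multiplicity, so A is not diagonalizable.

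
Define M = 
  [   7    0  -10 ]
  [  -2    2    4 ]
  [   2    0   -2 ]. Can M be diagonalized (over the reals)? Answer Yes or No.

Characteristic polynomial: p(μ) = μ^3 - 7μ^2 + 16μ - 12 = (μ - 3)(μ - 2)^2.
μ = 2 has algebraic multiplicity 2; rank(M − 2I) = 1, so geometric multiplicity = 2.
Every eigenvalue has geometric = algebraic multiplicity, so M is diagonalizable.

Yes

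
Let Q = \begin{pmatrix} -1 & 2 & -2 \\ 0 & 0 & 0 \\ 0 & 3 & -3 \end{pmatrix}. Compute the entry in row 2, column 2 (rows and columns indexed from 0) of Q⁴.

Characteristic polynomial: μ^3 + 4μ^2 + 3μ = μ(μ + 1)(μ + 3), so the eigenvalues are -3, -1, 0.
μ=0: eigenvector (0, -1, -1).
μ=-3: eigenvector (1, 0, 1).
μ=-1: eigenvector (1, 0, 0).
P = [[0, 1, 1], [-1, 0, 0], [-1, 1, 0]], D = diag(0, -3, -1), P⁻¹ = [[0, -1, 0], [0, -1, 1], [1, 1, -1]].
Q⁴ = P·diag(0, 81, 1)·P⁻¹ = [[1, -80, 80], [0, 0, 0], [0, -81, 81]].
The requested entry is 81.

81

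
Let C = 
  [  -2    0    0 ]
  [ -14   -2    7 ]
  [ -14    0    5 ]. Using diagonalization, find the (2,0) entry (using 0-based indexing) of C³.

Characteristic polynomial: t^3 - t^2 - 16t - 20 = (t - 5)(t + 2)^2, so the eigenvalues are -2, -2, 5.
t=-2: eigenvector (-2, -1, -4).
t=5: eigenvector (0, 1, 1).
t=-2: eigenvector (1, 0, 2).
P = [[-2, 0, 1], [-1, 1, 0], [-4, 1, 2]], D = diag(-2, 5, -2), P⁻¹ = [[-2, -1, 1], [-2, 0, 1], [-3, -2, 2]].
C³ = P·diag(-8, 125, -8)·P⁻¹ = [[-8, 0, 0], [-266, -8, 133], [-266, 0, 125]].
The requested entry is -266.

-266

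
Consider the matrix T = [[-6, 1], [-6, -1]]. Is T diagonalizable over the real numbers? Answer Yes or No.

Yes

Characteristic polynomial: p(λ) = λ^2 + 7λ + 12 = (λ + 3)(λ + 4).
All 2 eigenvalues are distinct, so T is diagonalizable.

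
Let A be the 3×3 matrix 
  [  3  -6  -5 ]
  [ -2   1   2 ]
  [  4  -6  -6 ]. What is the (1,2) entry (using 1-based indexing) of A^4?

Characteristic polynomial: t^3 + 2t^2 - t - 2 = (t - 1)(t + 1)(t + 2), so the eigenvalues are -2, -1, 1.
t=1: eigenvector (2, -1, 2).
t=-1: eigenvector (-1, 1, -2).
t=-2: eigenvector (1, 0, 1).
P = [[2, -1, 1], [-1, 1, 0], [2, -2, 1]], D = diag(1, -1, -2), P⁻¹ = [[1, -1, -1], [1, 0, -1], [0, 2, 1]].
A⁴ = P·diag(1, 1, 16)·P⁻¹ = [[1, 30, 15], [0, 1, 0], [0, 30, 16]].
The requested entry is 30.

30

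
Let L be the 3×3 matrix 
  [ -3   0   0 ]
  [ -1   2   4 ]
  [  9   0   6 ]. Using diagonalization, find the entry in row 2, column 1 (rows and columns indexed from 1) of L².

37

Characteristic polynomial: r^3 - 5r^2 - 12r + 36 = (r - 6)(r - 2)(r + 3), so the eigenvalues are -3, 2, 6.
r=-3: eigenvector (1, 1, -1).
r=2: eigenvector (0, 1, 0).
r=6: eigenvector (0, 1, 1).
P = [[1, 0, 0], [1, 1, 1], [-1, 0, 1]], D = diag(-3, 2, 6), P⁻¹ = [[1, 0, 0], [-2, 1, -1], [1, 0, 1]].
L² = P·diag(9, 4, 36)·P⁻¹ = [[9, 0, 0], [37, 4, 32], [27, 0, 36]].
The requested entry is 37.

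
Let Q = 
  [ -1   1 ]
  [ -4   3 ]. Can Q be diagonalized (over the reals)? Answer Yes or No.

Characteristic polynomial: p(r) = r^2 - 2r + 1 = (r - 1)^2.
r = 1 has algebraic multiplicity 2; rank(Q − 1I) = 1, so geometric multiplicity = 1.
Geometric multiplicity < algebraic multiplicity, so Q is not diagonalizable.

No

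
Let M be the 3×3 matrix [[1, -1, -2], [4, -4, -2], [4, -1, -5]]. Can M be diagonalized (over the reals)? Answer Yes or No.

Characteristic polynomial: p(μ) = μ^3 + 8μ^2 + 21μ + 18 = (μ + 2)(μ + 3)^2.
μ = -3 has algebraic multiplicity 2; rank(M + 3I) = 1, so geometric multiplicity = 2.
Every eigenvalue has geometric = algebraic multiplicity, so M is diagonalizable.

Yes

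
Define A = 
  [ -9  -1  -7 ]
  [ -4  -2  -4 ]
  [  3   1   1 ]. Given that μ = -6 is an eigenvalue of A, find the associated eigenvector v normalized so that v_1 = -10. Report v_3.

A + 6I = [[-3, -1, -7], [-4, 4, -4], [3, 1, 7]].
Solving (A + 6I)v = 0 gives the eigenspace spanned by (-10, -5, 5).
With v_1 = -10, v = (-10, -5, 5), so v_3 = 5.

5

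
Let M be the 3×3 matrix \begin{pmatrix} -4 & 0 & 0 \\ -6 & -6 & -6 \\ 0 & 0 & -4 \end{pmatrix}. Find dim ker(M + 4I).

2

M + 4I = [[0, 0, 0], [-6, -2, -6], [0, 0, 0]].
This matrix has rank 1, so its null space has dimension 3 − 1 = 2.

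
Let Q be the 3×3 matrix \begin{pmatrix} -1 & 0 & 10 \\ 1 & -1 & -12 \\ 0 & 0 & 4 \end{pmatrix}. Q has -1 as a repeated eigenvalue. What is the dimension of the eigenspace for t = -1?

Q + 1I = [[0, 0, 10], [1, 0, -12], [0, 0, 5]].
This matrix has rank 2, so its null space has dimension 3 − 2 = 1.

1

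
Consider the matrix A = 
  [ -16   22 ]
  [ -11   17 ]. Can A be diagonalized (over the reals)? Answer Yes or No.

Yes

Characteristic polynomial: p(s) = s^2 - s - 30 = (s - 6)(s + 5).
All 2 eigenvalues are distinct, so A is diagonalizable.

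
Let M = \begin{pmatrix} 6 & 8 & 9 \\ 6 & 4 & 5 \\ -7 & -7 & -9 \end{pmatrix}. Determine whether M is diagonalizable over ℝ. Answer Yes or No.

Characteristic polynomial: p(μ) = μ^3 - μ^2 - 16μ - 20 = (μ - 5)(μ + 2)^2.
μ = -2 has algebraic multiplicity 2; rank(M + 2I) = 2, so geometric multiplicity = 1.
Geometric multiplicity < algebraic multiplicity, so M is not diagonalizable.

No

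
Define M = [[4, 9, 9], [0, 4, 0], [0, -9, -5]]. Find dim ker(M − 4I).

M − 4I = [[0, 9, 9], [0, 0, 0], [0, -9, -9]].
This matrix has rank 1, so its null space has dimension 3 − 1 = 2.

2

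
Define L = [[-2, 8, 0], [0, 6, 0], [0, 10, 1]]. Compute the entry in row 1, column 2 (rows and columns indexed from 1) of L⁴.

Characteristic polynomial: μ^3 - 5μ^2 - 8μ + 12 = (μ - 6)(μ - 1)(μ + 2), so the eigenvalues are -2, 1, 6.
μ=-2: eigenvector (1, 0, 0).
μ=6: eigenvector (1, 1, 2).
μ=1: eigenvector (0, 0, 1).
P = [[1, 1, 0], [0, 1, 0], [0, 2, 1]], D = diag(-2, 6, 1), P⁻¹ = [[1, -1, 0], [0, 1, 0], [0, -2, 1]].
L⁴ = P·diag(16, 1296, 1)·P⁻¹ = [[16, 1280, 0], [0, 1296, 0], [0, 2590, 1]].
The requested entry is 1280.

1280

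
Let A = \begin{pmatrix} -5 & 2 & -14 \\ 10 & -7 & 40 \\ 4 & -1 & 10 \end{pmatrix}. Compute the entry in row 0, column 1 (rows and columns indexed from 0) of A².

Characteristic polynomial: r^3 + 2r^2 - 9r - 18 = (r - 3)(r + 2)(r + 3), so the eigenvalues are -3, -2, 3.
r=-2: eigenvector (-2, 4, 1).
r=-3: eigenvector (-2, 5, 1).
r=3: eigenvector (-1, 3, 1).
P = [[-2, -2, -1], [4, 5, 3], [1, 1, 1]], D = diag(-2, -3, 3), P⁻¹ = [[-2, -1, 1], [1, 1, -2], [1, 0, 2]].
A² = P·diag(4, 9, 9)·P⁻¹ = [[-11, -10, 10], [40, 29, -20], [10, 5, 4]].
The requested entry is -10.

-10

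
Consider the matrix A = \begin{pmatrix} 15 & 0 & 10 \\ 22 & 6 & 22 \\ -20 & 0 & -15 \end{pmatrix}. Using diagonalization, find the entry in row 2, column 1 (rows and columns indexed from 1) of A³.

682

Characteristic polynomial: t^3 - 6t^2 - 25t + 150 = (t - 6)(t - 5)(t + 5), so the eigenvalues are -5, 5, 6.
t=-5: eigenvector (-1, -2, 2).
t=6: eigenvector (0, 1, 0).
t=5: eigenvector (-1, 0, 1).
P = [[-1, 0, -1], [-2, 1, 0], [2, 0, 1]], D = diag(-5, 6, 5), P⁻¹ = [[1, 0, 1], [2, 1, 2], [-2, 0, -1]].
A³ = P·diag(-125, 216, 125)·P⁻¹ = [[375, 0, 250], [682, 216, 682], [-500, 0, -375]].
The requested entry is 682.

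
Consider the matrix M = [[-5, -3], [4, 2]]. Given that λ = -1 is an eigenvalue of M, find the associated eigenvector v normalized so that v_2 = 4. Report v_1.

-3

M + 1I = [[-4, -3], [4, 3]].
Solving (M + 1I)v = 0 gives the eigenspace spanned by (-3, 4).
With v_2 = 4, v = (-3, 4), so v_1 = -3.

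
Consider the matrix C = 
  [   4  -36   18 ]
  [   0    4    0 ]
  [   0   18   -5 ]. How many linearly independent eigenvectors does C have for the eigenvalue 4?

C − 4I = [[0, -36, 18], [0, 0, 0], [0, 18, -9]].
This matrix has rank 1, so its null space has dimension 3 − 1 = 2.

2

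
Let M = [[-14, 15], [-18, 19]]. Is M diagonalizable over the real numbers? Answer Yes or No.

Yes

Characteristic polynomial: p(t) = t^2 - 5t + 4 = (t - 4)(t - 1).
All 2 eigenvalues are distinct, so M is diagonalizable.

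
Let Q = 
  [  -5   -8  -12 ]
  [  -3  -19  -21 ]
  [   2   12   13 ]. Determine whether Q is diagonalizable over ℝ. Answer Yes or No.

No

Characteristic polynomial: p(μ) = μ^3 + 11μ^2 + 35μ + 25 = (μ + 1)(μ + 5)^2.
μ = -5 has algebraic multiplicity 2; rank(Q + 5I) = 2, so geometric multiplicity = 1.
Geometric multiplicity < algebraic multiplicity, so Q is not diagonalizable.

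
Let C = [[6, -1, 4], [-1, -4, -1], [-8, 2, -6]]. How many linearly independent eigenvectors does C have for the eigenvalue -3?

1

C + 3I = [[9, -1, 4], [-1, -1, -1], [-8, 2, -3]].
This matrix has rank 2, so its null space has dimension 3 − 2 = 1.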